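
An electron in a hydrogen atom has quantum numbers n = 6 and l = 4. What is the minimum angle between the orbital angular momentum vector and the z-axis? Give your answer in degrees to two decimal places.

θ_min ≈ 26.57°

|L| = ℏ√(l(l+1)) = 2√5 ℏ.
The smallest angle corresponds to the largest L_z, i.e. m_l = l = 4, giving L_z = 4ℏ.
cos θ_min = 4/√20, so θ_min ≈ 26.57°.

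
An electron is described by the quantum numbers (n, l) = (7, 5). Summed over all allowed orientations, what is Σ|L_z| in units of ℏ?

m_l ∈ {-5, -4, -3, -2, -1, 0, 1, 2, 3, 4, 5}.
Σ|m_l| = l(l+1) = 30.

Σ|L_z| = 30 ℏ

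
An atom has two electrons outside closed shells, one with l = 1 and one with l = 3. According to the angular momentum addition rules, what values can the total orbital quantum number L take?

L = 2, 3, 4

Angular momentum addition gives L = |l₁ − l₂|, …, l₁ + l₂.
So L can be 2, 3, 4.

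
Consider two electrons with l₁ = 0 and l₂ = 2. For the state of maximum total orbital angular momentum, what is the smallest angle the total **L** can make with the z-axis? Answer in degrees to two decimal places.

The total orbital quantum number L ranges from |l₁ − l₂| to l₁ + l₂ in integer steps.
Allowed values: L = 2.
The maximum is L = 2, with |L_tot| = ℏ√(2·3) = √6 ℏ.
The minimum angle with z is arccos(2/√6) ≈ 35.26°.

θ_min ≈ 35.26°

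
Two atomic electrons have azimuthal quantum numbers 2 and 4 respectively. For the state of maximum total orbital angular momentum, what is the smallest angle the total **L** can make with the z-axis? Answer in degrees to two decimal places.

Angular momentum addition gives L = |l₁ − l₂|, …, l₁ + l₂.
So L can be 2, 3, 4, 5, 6.
The maximum is L = 6, with |L_tot| = ℏ√(6·7) = √42 ℏ.
The minimum angle with z is arccos(6/√42) ≈ 22.21°.

θ_min ≈ 22.21°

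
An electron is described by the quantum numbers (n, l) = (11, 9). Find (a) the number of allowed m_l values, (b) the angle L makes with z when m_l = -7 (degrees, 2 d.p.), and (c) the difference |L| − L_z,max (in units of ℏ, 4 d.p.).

There are 2l+1 = 19 values of m_l.
For m_l = -7: cos θ = -7/√90, θ ≈ 137.55°.
|L| − L_z,max = (3√10 − 9)ℏ ≈ 0.4868ℏ.

19 values; θ(m_l=-7) ≈ 137.55°; |L|−L_z,max ≈ 0.4868ℏ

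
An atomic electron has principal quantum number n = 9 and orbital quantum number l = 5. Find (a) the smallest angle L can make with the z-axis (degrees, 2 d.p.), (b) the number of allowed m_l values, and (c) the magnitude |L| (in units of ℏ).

cos θ_min = 5/√30, so θ_min ≈ 24.09°.
There are 2l+1 = 11 values of m_l.
|L| = ℏ√(5·6) = √30 ℏ ≈ 5.477ℏ.

θ_min ≈ 24.09°; 11 values; |L| = √30 ℏ ≈ 5.477ℏ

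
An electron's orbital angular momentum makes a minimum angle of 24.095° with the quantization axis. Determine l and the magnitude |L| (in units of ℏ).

cos²θ_min = l/(l+1) = 0.8333.
Thus l = 0.8333/(1 − 0.8333) ≈ 5.
Then |L| = ℏ√(5·6) = √30 ℏ.

l = 5, |L| = √30 ℏ ≈ 5.477ℏ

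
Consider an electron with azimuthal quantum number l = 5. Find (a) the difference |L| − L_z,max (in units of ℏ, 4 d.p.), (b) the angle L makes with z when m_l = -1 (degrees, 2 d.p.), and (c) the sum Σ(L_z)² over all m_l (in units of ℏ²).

|L| − L_z,max = (√30 − 5)ℏ ≈ 0.4772ℏ.
For m_l = -1: cos θ = -1/√30, θ ≈ 100.52°.
Σ m_l² = 110, so Σ(L_z)² = 110 ℏ².

|L|−L_z,max ≈ 0.4772ℏ; θ(m_l=-1) ≈ 100.52°; Σ(L_z)² = 110 ℏ²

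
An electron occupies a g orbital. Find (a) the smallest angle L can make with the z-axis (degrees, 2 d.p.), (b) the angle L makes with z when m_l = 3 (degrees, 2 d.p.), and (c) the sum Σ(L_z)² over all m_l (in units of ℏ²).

θ_min ≈ 26.57°; θ(m_l=3) ≈ 47.87°; Σ(L_z)² = 60 ℏ²

For a g orbital, l = 4.
cos θ_min = 4/√20, so θ_min ≈ 26.57°.
For m_l = 3: cos θ = 3/√20, θ ≈ 47.87°.
Σ m_l² = 60, so Σ(L_z)² = 60 ℏ².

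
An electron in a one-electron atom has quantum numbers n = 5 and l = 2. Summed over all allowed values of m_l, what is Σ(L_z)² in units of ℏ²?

m_l ∈ {-2, -1, 0, 1, 2}.
Σ m_l² = 2·(1 + 4) = 10.

Σ(L_z)² = 10 ℏ²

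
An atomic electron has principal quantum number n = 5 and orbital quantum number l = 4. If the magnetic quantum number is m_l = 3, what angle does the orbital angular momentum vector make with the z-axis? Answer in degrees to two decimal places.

θ ≈ 47.87°

|L| = ℏ√(l(l+1)) = 2√5 ℏ.
L_z = m_l ℏ = 3ℏ.
cos θ = L_z/|L| = 3/√20, so θ ≈ 47.87°.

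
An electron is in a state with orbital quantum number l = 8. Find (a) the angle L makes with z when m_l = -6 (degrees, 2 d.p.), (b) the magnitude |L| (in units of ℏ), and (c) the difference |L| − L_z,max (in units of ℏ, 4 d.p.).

For m_l = -6: cos θ = -6/√72, θ ≈ 135.00°.
|L| = ℏ√(8·9) = 6√2 ℏ ≈ 8.485ℏ.
|L| − L_z,max = (6√2 − 8)ℏ ≈ 0.4853ℏ.

θ(m_l=-6) ≈ 135.00°; |L| = 6√2 ℏ ≈ 8.485ℏ; |L|−L_z,max ≈ 0.4853ℏ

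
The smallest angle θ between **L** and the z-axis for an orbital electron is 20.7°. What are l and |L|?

l = 7, |L| = 2√14 ℏ ≈ 7.483ℏ

cos²θ_min = l/(l+1) = 0.8751.
Solving: l = 7.
Then |L| = ℏ√(7·8) = 2√14 ℏ.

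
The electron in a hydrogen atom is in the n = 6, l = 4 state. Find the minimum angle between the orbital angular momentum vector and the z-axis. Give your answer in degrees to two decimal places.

θ_min ≈ 26.57°

|L| = √(l(l+1)) ℏ = 2√5 ℏ.
The smallest angle corresponds to the largest L_z, i.e. m_l = l = 4, giving L_z = 4ℏ.
cos θ_min = 4/√20, so θ_min ≈ 26.57°.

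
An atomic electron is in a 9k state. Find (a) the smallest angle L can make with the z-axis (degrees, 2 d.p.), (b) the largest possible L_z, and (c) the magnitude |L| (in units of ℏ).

θ_min ≈ 20.70°; L_z,max = 7ℏ; |L| = 2√14 ℏ ≈ 7.483ℏ

For 9k, l = 7.
cos θ_min = 7/√56, so θ_min ≈ 20.70°.
L_z,max = lℏ = 7ℏ.
|L| = ℏ√(7·8) = 2√14 ℏ ≈ 7.483ℏ.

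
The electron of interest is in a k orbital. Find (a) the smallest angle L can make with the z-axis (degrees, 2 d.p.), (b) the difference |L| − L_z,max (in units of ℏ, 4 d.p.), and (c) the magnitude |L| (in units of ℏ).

A k state has l = 7.
cos θ_min = 7/√56, so θ_min ≈ 20.70°.
|L| − L_z,max = (2√14 − 7)ℏ ≈ 0.4833ℏ.
|L| = ℏ√(7·8) = 2√14 ℏ ≈ 7.483ℏ.

θ_min ≈ 20.70°; |L|−L_z,max ≈ 0.4833ℏ; |L| = 2√14 ℏ ≈ 7.483ℏ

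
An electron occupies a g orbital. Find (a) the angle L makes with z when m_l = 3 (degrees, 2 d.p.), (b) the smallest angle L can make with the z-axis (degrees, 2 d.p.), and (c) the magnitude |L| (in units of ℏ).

The letter g corresponds to l = 4.
For m_l = 3: cos θ = 3/√20, θ ≈ 47.87°.
cos θ_min = 4/√20, so θ_min ≈ 26.57°.
|L| = ℏ√(4·5) = 2√5 ℏ ≈ 4.472ℏ.

θ(m_l=3) ≈ 47.87°; θ_min ≈ 26.57°; |L| = 2√5 ℏ ≈ 4.472ℏ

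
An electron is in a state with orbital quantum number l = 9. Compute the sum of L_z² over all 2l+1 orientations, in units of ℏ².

m_l ∈ {-9, -8, -7, -6, -5, -4, -3, -2, -1, 0, 1, 2, 3, 4, 5, 6, 7, 8, 9}.
Σ m_l² = l(l+1)(2l+1)/3 = 9·10·19/3 = 570.

Σ(L_z)² = 570 ℏ²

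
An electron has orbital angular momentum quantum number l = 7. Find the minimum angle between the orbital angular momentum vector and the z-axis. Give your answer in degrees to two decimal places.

|L| = ℏ√(l(l+1)) = 2√14 ℏ.
The smallest angle corresponds to the largest L_z, i.e. m_l = l = 7, giving L_z = 7ℏ.
cos θ_min = 7/√56, so θ_min ≈ 20.70°.

θ_min ≈ 20.70°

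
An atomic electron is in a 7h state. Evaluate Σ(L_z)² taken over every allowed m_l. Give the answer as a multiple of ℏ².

For 7h, l = 5.
The allowed m_l values are -5, -4, -3, -2, -1, 0, 1, 2, 3, 4, 5.
Σ m_l² = 2·(1 + 4 + 9 + 16 + 25) = 110.

Σ(L_z)² = 110 ℏ²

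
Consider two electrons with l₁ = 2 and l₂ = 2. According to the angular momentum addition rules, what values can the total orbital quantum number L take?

L = 0, 1, 2, 3, 4

By the triangle rule, |l₁ − l₂| ≤ L ≤ l₁ + l₂.
Allowed values: L = 0, 1, 2, 3, 4.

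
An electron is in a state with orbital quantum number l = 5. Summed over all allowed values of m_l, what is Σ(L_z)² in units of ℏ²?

Σ(L_z)² = 110 ℏ²

The allowed m_l values are -5, -4, -3, -2, -1, 0, 1, 2, 3, 4, 5.
Summing m² from −5 to 5: Σ m_l² = 110.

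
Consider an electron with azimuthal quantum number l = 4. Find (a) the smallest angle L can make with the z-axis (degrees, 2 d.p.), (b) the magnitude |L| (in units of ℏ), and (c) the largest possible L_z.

θ_min ≈ 26.57°; |L| = 2√5 ℏ ≈ 4.472ℏ; L_z,max = 4ℏ

cos θ_min = 4/√20, so θ_min ≈ 26.57°.
|L| = ℏ√(4·5) = 2√5 ℏ ≈ 4.472ℏ.
L_z,max = lℏ = 4ℏ.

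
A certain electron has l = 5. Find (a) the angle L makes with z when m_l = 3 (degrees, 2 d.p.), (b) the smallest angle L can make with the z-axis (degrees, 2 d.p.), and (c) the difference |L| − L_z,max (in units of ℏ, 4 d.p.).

θ(m_l=3) ≈ 56.79°; θ_min ≈ 24.09°; |L|−L_z,max ≈ 0.4772ℏ

For m_l = 3: cos θ = 3/√30, θ ≈ 56.79°.
cos θ_min = 5/√30, so θ_min ≈ 24.09°.
|L| − L_z,max = (√30 − 5)ℏ ≈ 0.4772ℏ.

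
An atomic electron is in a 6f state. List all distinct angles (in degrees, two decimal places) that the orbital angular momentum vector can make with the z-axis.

For 6f, l = 3.
|L| = ℏ√(l(l+1)) = 2√3 ℏ.
cos θ = m_l/√12 for each m_l ∈ {-3, -2, -1, 0, 1, 2, 3}.

θ ∈ {30.00°, 54.74°, 73.22°, 90.00°, 106.78°, 125.26°, 150.00°}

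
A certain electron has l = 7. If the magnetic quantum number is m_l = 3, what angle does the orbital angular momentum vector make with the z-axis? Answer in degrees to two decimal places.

|L|² = l(l+1)ℏ² = 56ℏ², so |L| = 2√14 ℏ.
L_z = m_l ℏ = 3ℏ.
cos θ = L_z/|L| = 3/√56, so θ ≈ 66.37°.

θ ≈ 66.37°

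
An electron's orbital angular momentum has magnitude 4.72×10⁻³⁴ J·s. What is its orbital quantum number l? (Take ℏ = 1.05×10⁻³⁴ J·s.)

Dividing by ℏ: |L|/ℏ ≈ 4.495.
Set l(l+1) = 20.21; the integer solution is l = 4.

l = 4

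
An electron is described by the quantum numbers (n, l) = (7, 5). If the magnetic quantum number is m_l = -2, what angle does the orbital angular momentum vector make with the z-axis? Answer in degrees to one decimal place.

|L| = ℏ√(l(l+1)) = √30 ℏ.
L_z = m_l ℏ = −2ℏ.
cos θ = L_z/|L| = -2/√30, so θ ≈ 111.4°.

θ ≈ 111.4°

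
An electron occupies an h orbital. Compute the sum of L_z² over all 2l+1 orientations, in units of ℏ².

Σ(L_z)² = 110 ℏ²

An h state has l = 5.
m_l ∈ {-5, -4, -3, -2, -1, 0, 1, 2, 3, 4, 5}.
Summing m² from −5 to 5: Σ m_l² = 110.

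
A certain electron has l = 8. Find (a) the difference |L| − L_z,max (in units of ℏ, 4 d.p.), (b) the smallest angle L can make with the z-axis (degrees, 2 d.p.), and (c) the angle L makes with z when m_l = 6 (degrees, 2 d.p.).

|L|−L_z,max ≈ 0.4853ℏ; θ_min ≈ 19.47°; θ(m_l=6) ≈ 45.00°

|L| − L_z,max = (6√2 − 8)ℏ ≈ 0.4853ℏ.
cos θ_min = 8/√72, so θ_min ≈ 19.47°.
For m_l = 6: cos θ = 6/√72, θ ≈ 45.00°.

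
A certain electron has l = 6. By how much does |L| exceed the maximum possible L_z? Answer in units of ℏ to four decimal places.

|L| = √42 ℏ ≈ 6.4807ℏ, while L_z,max = lℏ = 6ℏ.
The difference is (√42 − 6)ℏ ≈ 0.4807ℏ.

|L| − L_z,max ≈ 0.4807ℏ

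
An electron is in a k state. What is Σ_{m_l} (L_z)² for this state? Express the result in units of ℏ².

Σ(L_z)² = 280 ℏ²

The letter k corresponds to l = 7.
The allowed m_l values are -7, -6, -5, -4, -3, -2, -1, 0, 1, 2, 3, 4, 5, 6, 7.
Summing m² from −7 to 7: Σ m_l² = 280.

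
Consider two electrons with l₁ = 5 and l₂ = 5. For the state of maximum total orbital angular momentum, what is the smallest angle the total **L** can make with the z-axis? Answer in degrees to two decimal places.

The total orbital quantum number L ranges from |l₁ − l₂| to l₁ + l₂ in integer steps.
So L can be 0, 1, 2, 3, 4, 5, 6, 7, 8, 9, 10.
The maximum is L = 10, with |L_tot| = ℏ√(10·11) = √110 ℏ.
The minimum angle with z is arccos(10/√110) ≈ 17.55°.

θ_min ≈ 17.55°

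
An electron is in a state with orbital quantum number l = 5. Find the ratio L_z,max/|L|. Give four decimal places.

|L| = √30 ℏ ≈ 5.4772ℏ, while L_z,max = lℏ = 5ℏ.
L_z,max/|L| = 5/√30 = 0.9129.

L_z,max/|L| = 0.9129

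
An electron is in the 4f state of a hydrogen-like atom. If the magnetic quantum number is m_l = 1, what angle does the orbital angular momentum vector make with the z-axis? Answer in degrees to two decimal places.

θ ≈ 73.22°

For 4f, l = 3.
|L|² = l(l+1)ℏ² = 12ℏ², so |L| = 2√3 ℏ.
L_z = m_l ℏ = 1ℏ.
cos θ = L_z/|L| = 1/√12, so θ ≈ 73.22°.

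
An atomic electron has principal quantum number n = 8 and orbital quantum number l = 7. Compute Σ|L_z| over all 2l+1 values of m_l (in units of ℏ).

m_l runs from −7 to 7, i.e. {-7, -6, -5, -4, -3, -2, -1, 0, 1, 2, 3, 4, 5, 6, 7}.
Σ|m_l| = 2(1+2+…+7) = 56.

Σ|L_z| = 56 ℏ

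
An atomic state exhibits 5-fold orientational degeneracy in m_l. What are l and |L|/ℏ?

l = 2, |L| = √6 ℏ ≈ 2.449ℏ

2l + 1 = 5 ⇒ l = 2.
Then |L| = √(l(l+1)) ℏ = √6 ℏ.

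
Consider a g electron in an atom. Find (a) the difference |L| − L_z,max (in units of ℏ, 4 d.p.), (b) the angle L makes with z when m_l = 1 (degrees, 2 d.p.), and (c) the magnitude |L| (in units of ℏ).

|L|−L_z,max ≈ 0.4721ℏ; θ(m_l=1) ≈ 77.08°; |L| = 2√5 ℏ ≈ 4.472ℏ

A g state has l = 4.
|L| − L_z,max = (2√5 − 4)ℏ ≈ 0.4721ℏ.
For m_l = 1: cos θ = 1/√20, θ ≈ 77.08°.
|L| = ℏ√(4·5) = 2√5 ℏ ≈ 4.472ℏ.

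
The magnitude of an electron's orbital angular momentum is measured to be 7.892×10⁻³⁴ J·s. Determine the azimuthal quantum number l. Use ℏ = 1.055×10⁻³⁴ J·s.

l = 7

|L|/ℏ = (7.892×10⁻³⁴)/(1.055×10⁻³⁴) ≈ 7.481.
(|L|/ℏ)² = l(l+1) ≈ 55.96 ⇒ l = 7.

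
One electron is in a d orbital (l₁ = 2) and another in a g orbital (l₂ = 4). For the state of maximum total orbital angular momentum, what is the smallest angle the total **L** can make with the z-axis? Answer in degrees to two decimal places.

θ_min ≈ 22.21°

L runs from |2 − 4| = 2 to 2 + 4 = 6.
L ∈ {2, 3, 4, 5, 6}.
The maximum is L = 6, with |L_tot| = ℏ√(6·7) = √42 ℏ.
The minimum angle with z is arccos(6/√42) ≈ 22.21°.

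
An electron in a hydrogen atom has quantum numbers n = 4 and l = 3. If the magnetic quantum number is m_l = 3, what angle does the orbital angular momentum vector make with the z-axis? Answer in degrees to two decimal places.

θ ≈ 30.00°

|L| = ℏ√(l(l+1)) = 2√3 ℏ.
L_z = m_l ℏ = 3ℏ.
cos θ = L_z/|L| = 3/√12, so θ ≈ 30.00°.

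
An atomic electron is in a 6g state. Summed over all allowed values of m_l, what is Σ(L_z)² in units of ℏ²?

For 6g, l = 4.
The allowed m_l values are -4, -3, -2, -1, 0, 1, 2, 3, 4.
Σ m_l² = l(l+1)(2l+1)/3 = 4·5·9/3 = 60.

Σ(L_z)² = 60 ℏ²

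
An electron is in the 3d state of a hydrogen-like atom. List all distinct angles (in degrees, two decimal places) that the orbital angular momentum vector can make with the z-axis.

For 3d, l = 2.
|L| = ℏ√(l(l+1)) = √6 ℏ.
cos θ = m_l/√6 for each m_l ∈ {-2, -1, 0, 1, 2}.

θ ∈ {35.26°, 65.91°, 90.00°, 114.09°, 144.74°}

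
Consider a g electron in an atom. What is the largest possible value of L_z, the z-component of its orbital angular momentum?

L_z,max = 4ℏ

The letter g corresponds to l = 4.
L_z = m_l ℏ with m_l ∈ {−4, …, 4}; the maximum is m_l = 4.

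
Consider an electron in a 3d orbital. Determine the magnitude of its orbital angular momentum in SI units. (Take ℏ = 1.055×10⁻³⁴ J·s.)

For 3d, l = 2.
|L| = ℏ√(l(l+1)) = ℏ√(2·3) = √6 ℏ
Numerically, |L| = 2.449 × (1.055×10⁻³⁴ J·s) = 2.584×10⁻³⁴ J·s.

|L| = 2.584×10⁻³⁴ J·s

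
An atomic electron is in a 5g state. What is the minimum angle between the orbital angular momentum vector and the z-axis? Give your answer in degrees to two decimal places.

θ_min ≈ 26.57°

For 5g, l = 4.
|L| = √(l(l+1)) ℏ = 2√5 ℏ.
The smallest angle corresponds to the largest L_z, i.e. m_l = l = 4, giving L_z = 4ℏ.
cos θ_min = 4/√20, so θ_min ≈ 26.57°.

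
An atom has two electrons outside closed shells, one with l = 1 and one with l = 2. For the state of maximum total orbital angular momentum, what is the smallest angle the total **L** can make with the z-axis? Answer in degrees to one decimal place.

Angular momentum addition gives L = |l₁ − l₂|, …, l₁ + l₂.
So L can be 1, 2, 3.
The maximum is L = 3, with |L_tot| = ℏ√(3·4) = 2√3 ℏ.
The minimum angle with z is arccos(3/√12) ≈ 30.0°.

θ_min ≈ 30.0°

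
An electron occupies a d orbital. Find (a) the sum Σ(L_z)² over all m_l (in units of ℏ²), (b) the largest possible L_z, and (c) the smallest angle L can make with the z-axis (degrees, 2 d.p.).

Σ(L_z)² = 10 ℏ²; L_z,max = 2ℏ; θ_min ≈ 35.26°

A d state has l = 2.
Σ m_l² = 10, so Σ(L_z)² = 10 ℏ².
L_z,max = lℏ = 2ℏ.
cos θ_min = 2/√6, so θ_min ≈ 35.26°.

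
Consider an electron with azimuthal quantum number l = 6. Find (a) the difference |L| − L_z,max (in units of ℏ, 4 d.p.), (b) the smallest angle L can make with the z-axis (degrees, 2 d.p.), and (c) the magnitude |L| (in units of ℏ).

|L|−L_z,max ≈ 0.4807ℏ; θ_min ≈ 22.21°; |L| = √42 ℏ ≈ 6.481ℏ

|L| − L_z,max = (√42 − 6)ℏ ≈ 0.4807ℏ.
cos θ_min = 6/√42, so θ_min ≈ 22.21°.
|L| = ℏ√(6·7) = √42 ℏ ≈ 6.481ℏ.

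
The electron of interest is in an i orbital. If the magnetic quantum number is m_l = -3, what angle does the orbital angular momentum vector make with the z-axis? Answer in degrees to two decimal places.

For an i orbital, l = 6.
|L|² = l(l+1)ℏ² = 42ℏ², so |L| = √42 ℏ.
L_z = m_l ℏ = −3ℏ.
cos θ = L_z/|L| = -3/√42, so θ ≈ 117.58°.

θ ≈ 117.58°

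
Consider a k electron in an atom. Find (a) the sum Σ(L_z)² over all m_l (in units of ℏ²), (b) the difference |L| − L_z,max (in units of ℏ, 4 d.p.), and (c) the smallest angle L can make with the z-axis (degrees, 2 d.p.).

Σ(L_z)² = 280 ℏ²; |L|−L_z,max ≈ 0.4833ℏ; θ_min ≈ 20.70°

For a k orbital, l = 7.
Σ m_l² = 280, so Σ(L_z)² = 280 ℏ².
|L| − L_z,max = (2√14 − 7)ℏ ≈ 0.4833ℏ.
cos θ_min = 7/√56, so θ_min ≈ 20.70°.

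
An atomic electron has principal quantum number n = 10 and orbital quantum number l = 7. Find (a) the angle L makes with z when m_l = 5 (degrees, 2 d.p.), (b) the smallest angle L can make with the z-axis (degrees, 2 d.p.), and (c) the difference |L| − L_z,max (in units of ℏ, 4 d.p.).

θ(m_l=5) ≈ 48.08°; θ_min ≈ 20.70°; |L|−L_z,max ≈ 0.4833ℏ

For m_l = 5: cos θ = 5/√56, θ ≈ 48.08°.
cos θ_min = 7/√56, so θ_min ≈ 20.70°.
|L| − L_z,max = (2√14 − 7)ℏ ≈ 0.4833ℏ.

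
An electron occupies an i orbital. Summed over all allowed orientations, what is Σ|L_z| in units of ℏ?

An i state has l = 6.
m_l ∈ {-6, -5, -4, -3, -2, -1, 0, 1, 2, 3, 4, 5, 6}.
Σ|m_l| = 2(1+2+…+6) = 42.

Σ|L_z| = 42 ℏ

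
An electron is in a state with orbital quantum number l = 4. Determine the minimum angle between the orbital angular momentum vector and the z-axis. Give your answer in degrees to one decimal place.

|L| = √(l(l+1)) ℏ = 2√5 ℏ.
The smallest angle corresponds to the largest L_z, i.e. m_l = l = 4, giving L_z = 4ℏ.
cos θ_min = 4/√20, so θ_min ≈ 26.6°.

θ_min ≈ 26.6°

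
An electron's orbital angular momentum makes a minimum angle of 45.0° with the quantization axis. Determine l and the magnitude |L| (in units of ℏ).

l = 1, |L| = √2 ℏ ≈ 1.414ℏ

At minimum angle, m_l = l, so cos θ = l/√(l(l+1)); cos²θ = l/(l+1) = 0.5000.
Solving: l = 1.
Then |L| = ℏ√(1·2) = √2 ℏ.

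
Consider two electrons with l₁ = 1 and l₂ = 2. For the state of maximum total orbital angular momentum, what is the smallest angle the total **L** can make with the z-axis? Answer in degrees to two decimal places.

θ_min ≈ 30.00°

L runs from |1 − 2| = 1 to 1 + 2 = 3.
Allowed values: L = 1, 2, 3.
The maximum is L = 3, with |L_tot| = ℏ√(3·4) = 2√3 ℏ.
The minimum angle with z is arccos(3/√12) ≈ 30.00°.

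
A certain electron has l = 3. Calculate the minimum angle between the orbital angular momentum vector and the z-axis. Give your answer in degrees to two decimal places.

|L| = √(l(l+1)) ℏ = 2√3 ℏ.
The smallest angle corresponds to the largest L_z, i.e. m_l = l = 3, giving L_z = 3ℏ.
cos θ_min = 3/√12, so θ_min ≈ 30.00°.

θ_min ≈ 30.00°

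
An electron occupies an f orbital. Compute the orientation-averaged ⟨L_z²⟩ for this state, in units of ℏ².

⟨L_z²⟩ = 4 ℏ²

For an f orbital, l = 3.
m_l runs from −3 to 3, i.e. {-3, -2, -1, 0, 1, 2, 3}.
⟨L_z²⟩ = ℏ²·(Σ m_l²)/(2l+1) = ℏ²·28/7 = 4ℏ².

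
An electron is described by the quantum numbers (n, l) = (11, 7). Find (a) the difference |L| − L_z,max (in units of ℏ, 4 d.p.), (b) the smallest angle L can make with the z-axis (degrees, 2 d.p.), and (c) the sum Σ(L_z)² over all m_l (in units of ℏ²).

|L|−L_z,max ≈ 0.4833ℏ; θ_min ≈ 20.70°; Σ(L_z)² = 280 ℏ²

|L| − L_z,max = (2√14 − 7)ℏ ≈ 0.4833ℏ.
cos θ_min = 7/√56, so θ_min ≈ 20.70°.
Σ m_l² = 280, so Σ(L_z)² = 280 ℏ².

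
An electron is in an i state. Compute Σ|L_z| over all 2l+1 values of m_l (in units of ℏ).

Σ|L_z| = 42 ℏ

I corresponds to l = 6.
m_l ∈ {-6, -5, -4, -3, -2, -1, 0, 1, 2, 3, 4, 5, 6}.
Σ|m_l| = 2·6(6+1)/2 = 42.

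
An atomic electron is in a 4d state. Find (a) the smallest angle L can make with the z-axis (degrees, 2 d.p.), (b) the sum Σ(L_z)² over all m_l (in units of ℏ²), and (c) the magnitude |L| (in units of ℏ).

4d means n = 4, l = 2.
cos θ_min = 2/√6, so θ_min ≈ 35.26°.
Σ m_l² = 10, so Σ(L_z)² = 10 ℏ².
|L| = ℏ√(2·3) = √6 ℏ ≈ 2.449ℏ.

θ_min ≈ 35.26°; Σ(L_z)² = 10 ℏ²; |L| = √6 ℏ ≈ 2.449ℏ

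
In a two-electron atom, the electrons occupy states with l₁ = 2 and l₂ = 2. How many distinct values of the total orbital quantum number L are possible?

L runs from |2 − 2| = 0 to 2 + 2 = 4.
Allowed values: L = 0, 1, 2, 3, 4.
That is 5 values.

5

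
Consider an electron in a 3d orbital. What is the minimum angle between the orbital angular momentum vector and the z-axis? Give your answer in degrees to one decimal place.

θ_min ≈ 35.3°

The 3d subshell has l = 2.
|L| = ℏ√(l(l+1)) = √6 ℏ.
The smallest angle corresponds to the largest L_z, i.e. m_l = l = 2, giving L_z = 2ℏ.
cos θ_min = 2/√6, so θ_min ≈ 35.3°.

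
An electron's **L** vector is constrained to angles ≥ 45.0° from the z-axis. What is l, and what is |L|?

cos θ_min = l/√(l(l+1)) = √(l/(l+1)), so l/(l+1) = cos²(45.0°) = 0.5000.
Thus l = 0.5000/(1 − 0.5000) ≈ 1.
Then |L| = ℏ√(1·2) = √2 ℏ.

l = 1, |L| = √2 ℏ ≈ 1.414ℏ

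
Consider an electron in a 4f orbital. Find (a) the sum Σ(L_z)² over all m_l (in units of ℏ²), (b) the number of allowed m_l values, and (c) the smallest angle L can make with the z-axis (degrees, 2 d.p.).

Σ(L_z)² = 28 ℏ²; 7 values; θ_min ≈ 30.00°

For 4f, l = 3.
Σ m_l² = 28, so Σ(L_z)² = 28 ℏ².
There are 2l+1 = 7 values of m_l.
cos θ_min = 3/√12, so θ_min ≈ 30.00°.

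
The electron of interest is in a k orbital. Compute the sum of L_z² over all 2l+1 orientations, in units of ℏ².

The letter k corresponds to l = 7.
The allowed m_l values are -7, -6, -5, -4, -3, -2, -1, 0, 1, 2, 3, 4, 5, 6, 7.
Summing m² from −7 to 7: Σ m_l² = 280.

Σ(L_z)² = 280 ℏ²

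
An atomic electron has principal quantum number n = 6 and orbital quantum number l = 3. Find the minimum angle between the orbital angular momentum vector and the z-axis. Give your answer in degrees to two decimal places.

|L| = ℏ√(l(l+1)) = 2√3 ℏ.
The smallest angle corresponds to the largest L_z, i.e. m_l = l = 3, giving L_z = 3ℏ.
cos θ_min = 3/√12, so θ_min ≈ 30.00°.

θ_min ≈ 30.00°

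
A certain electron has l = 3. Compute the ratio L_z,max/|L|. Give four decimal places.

L_z,max/|L| = 0.8660

|L| = 2√3 ℏ ≈ 3.4641ℏ, while L_z,max = lℏ = 3ℏ.
L_z,max/|L| = 3/√12 = 0.8660.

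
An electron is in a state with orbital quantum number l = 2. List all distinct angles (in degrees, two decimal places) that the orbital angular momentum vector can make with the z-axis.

θ ∈ {35.26°, 65.91°, 90.00°, 114.09°, 144.74°}

|L|² = l(l+1)ℏ² = 6ℏ², so |L| = √6 ℏ.
cos θ = m_l/√6 for each m_l ∈ {-2, -1, 0, 1, 2}.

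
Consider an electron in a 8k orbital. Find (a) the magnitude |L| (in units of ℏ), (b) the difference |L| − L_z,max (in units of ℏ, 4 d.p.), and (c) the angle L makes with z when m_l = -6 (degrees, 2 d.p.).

For 8k, l = 7.
|L| = ℏ√(7·8) = 2√14 ℏ ≈ 7.483ℏ.
|L| − L_z,max = (2√14 − 7)ℏ ≈ 0.4833ℏ.
For m_l = -6: cos θ = -6/√56, θ ≈ 143.30°.

|L| = 2√14 ℏ ≈ 7.483ℏ; |L|−L_z,max ≈ 0.4833ℏ; θ(m_l=-6) ≈ 143.30°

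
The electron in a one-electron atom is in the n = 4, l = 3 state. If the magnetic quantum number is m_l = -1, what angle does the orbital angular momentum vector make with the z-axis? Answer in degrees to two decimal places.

|L|² = l(l+1)ℏ² = 12ℏ², so |L| = 2√3 ℏ.
L_z = m_l ℏ = −1ℏ.
cos θ = L_z/|L| = -1/√12, so θ ≈ 106.78°.

θ ≈ 106.78°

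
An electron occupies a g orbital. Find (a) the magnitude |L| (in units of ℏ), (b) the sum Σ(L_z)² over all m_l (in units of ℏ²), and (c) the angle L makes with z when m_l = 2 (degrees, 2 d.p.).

G corresponds to l = 4.
|L| = ℏ√(4·5) = 2√5 ℏ ≈ 4.472ℏ.
Σ m_l² = 60, so Σ(L_z)² = 60 ℏ².
For m_l = 2: cos θ = 2/√20, θ ≈ 63.43°.

|L| = 2√5 ℏ ≈ 4.472ℏ; Σ(L_z)² = 60 ℏ²; θ(m_l=2) ≈ 63.43°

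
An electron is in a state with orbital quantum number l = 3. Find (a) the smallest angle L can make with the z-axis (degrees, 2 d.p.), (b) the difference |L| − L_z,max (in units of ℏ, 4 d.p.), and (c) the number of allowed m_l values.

cos θ_min = 3/√12, so θ_min ≈ 30.00°.
|L| − L_z,max = (2√3 − 3)ℏ ≈ 0.4641ℏ.
There are 2l+1 = 7 values of m_l.

θ_min ≈ 30.00°; |L|−L_z,max ≈ 0.4641ℏ; 7 values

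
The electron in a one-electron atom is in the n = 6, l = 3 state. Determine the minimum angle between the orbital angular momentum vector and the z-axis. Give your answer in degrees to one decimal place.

|L| = √(l(l+1)) ℏ = 2√3 ℏ.
The smallest angle corresponds to the largest L_z, i.e. m_l = l = 3, giving L_z = 3ℏ.
cos θ_min = 3/√12, so θ_min ≈ 30.0°.

θ_min ≈ 30.0°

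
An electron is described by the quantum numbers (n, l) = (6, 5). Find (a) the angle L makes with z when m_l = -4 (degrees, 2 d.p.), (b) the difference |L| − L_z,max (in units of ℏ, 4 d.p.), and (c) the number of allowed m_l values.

For m_l = -4: cos θ = -4/√30, θ ≈ 136.91°.
|L| − L_z,max = (√30 − 5)ℏ ≈ 0.4772ℏ.
There are 2l+1 = 11 values of m_l.

θ(m_l=-4) ≈ 136.91°; |L|−L_z,max ≈ 0.4772ℏ; 11 values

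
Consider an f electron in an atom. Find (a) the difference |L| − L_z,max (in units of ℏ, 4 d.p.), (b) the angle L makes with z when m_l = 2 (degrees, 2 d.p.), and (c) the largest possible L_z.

For an f orbital, l = 3.
|L| − L_z,max = (2√3 − 3)ℏ ≈ 0.4641ℏ.
For m_l = 2: cos θ = 2/√12, θ ≈ 54.74°.
L_z,max = lℏ = 3ℏ.

|L|−L_z,max ≈ 0.4641ℏ; θ(m_l=2) ≈ 54.74°; L_z,max = 3ℏ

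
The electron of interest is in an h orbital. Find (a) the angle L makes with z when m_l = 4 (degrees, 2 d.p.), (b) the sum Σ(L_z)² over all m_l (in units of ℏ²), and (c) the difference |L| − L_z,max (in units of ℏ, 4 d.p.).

θ(m_l=4) ≈ 43.09°; Σ(L_z)² = 110 ℏ²; |L|−L_z,max ≈ 0.4772ℏ

H corresponds to l = 5.
For m_l = 4: cos θ = 4/√30, θ ≈ 43.09°.
Σ m_l² = 110, so Σ(L_z)² = 110 ℏ².
|L| − L_z,max = (√30 − 5)ℏ ≈ 0.4772ℏ.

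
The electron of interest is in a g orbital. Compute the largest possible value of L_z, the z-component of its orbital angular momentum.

L_z,max = 4ℏ

G corresponds to l = 4.
L_z = m_l ℏ with m_l ∈ {−4, …, 4}; the maximum is m_l = 4.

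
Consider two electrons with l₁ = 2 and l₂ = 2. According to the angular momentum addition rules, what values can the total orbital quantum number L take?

The total orbital quantum number L ranges from |l₁ − l₂| to l₁ + l₂ in integer steps.
So L can be 0, 1, 2, 3, 4.

L = 0, 1, 2, 3, 4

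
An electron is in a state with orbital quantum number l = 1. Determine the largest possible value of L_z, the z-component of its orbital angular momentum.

L_z = m_l ℏ with m_l ∈ {−1, …, 1}; the maximum is m_l = 1.

L_z,max = 1ℏ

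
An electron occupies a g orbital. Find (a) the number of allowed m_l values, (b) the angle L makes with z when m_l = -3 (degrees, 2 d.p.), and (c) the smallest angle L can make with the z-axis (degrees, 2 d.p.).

9 values; θ(m_l=-3) ≈ 132.13°; θ_min ≈ 26.57°

For a g orbital, l = 4.
There are 2l+1 = 9 values of m_l.
For m_l = -3: cos θ = -3/√20, θ ≈ 132.13°.
cos θ_min = 4/√20, so θ_min ≈ 26.57°.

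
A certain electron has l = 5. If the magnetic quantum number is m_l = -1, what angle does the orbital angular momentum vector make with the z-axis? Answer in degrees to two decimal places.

|L|² = l(l+1)ℏ² = 30ℏ², so |L| = √30 ℏ.
L_z = m_l ℏ = −1ℏ.
cos θ = L_z/|L| = -1/√30, so θ ≈ 100.52°.

θ ≈ 100.52°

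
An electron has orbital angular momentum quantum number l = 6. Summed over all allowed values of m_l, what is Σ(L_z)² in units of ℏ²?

m_l runs from −6 to 6, i.e. {-6, -5, -4, -3, -2, -1, 0, 1, 2, 3, 4, 5, 6}.
Σ m_l² = l(l+1)(2l+1)/3 = 6·7·13/3 = 182.

Σ(L_z)² = 182 ℏ²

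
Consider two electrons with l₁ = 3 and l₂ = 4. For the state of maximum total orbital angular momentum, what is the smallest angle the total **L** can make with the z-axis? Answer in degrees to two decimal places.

The total orbital quantum number L ranges from |l₁ − l₂| to l₁ + l₂ in integer steps.
So L can be 1, 2, 3, 4, 5, 6, 7.
The maximum is L = 7, with |L_tot| = ℏ√(7·8) = 2√14 ℏ.
The minimum angle with z is arccos(7/√56) ≈ 20.70°.

θ_min ≈ 20.70°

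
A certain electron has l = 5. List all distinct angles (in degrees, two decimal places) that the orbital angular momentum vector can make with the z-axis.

|L| = ℏ√(l(l+1)) = √30 ℏ.
cos θ = m_l/√30 for each m_l ∈ {-5, -4, -3, -2, -1, 0, 1, 2, 3, 4, 5}.

θ ∈ {24.09°, 43.09°, 56.79°, 68.58°, 79.48°, 90.00°, 100.52°, 111.42°, 123.21°, 136.91°, 155.91°}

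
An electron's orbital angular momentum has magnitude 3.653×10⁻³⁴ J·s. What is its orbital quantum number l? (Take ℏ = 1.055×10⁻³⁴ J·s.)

|L|/ℏ = (3.653×10⁻³⁴)/(1.055×10⁻³⁴) ≈ 3.463.
Set l(l+1) = 11.99; the integer solution is l = 3.

l = 3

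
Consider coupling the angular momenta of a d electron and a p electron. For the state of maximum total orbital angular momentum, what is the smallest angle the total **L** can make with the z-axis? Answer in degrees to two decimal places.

L runs from |2 − 1| = 1 to 2 + 1 = 3.
So L can be 1, 2, 3.
The maximum is L = 3, with |L_tot| = ℏ√(3·4) = 2√3 ℏ.
The minimum angle with z is arccos(3/√12) ≈ 30.00°.

θ_min ≈ 30.00°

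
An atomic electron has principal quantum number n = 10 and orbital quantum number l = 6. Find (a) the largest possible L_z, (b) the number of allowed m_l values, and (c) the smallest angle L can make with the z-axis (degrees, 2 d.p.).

L_z,max = lℏ = 6ℏ.
There are 2l+1 = 13 values of m_l.
cos θ_min = 6/√42, so θ_min ≈ 22.21°.

L_z,max = 6ℏ; 13 values; θ_min ≈ 22.21°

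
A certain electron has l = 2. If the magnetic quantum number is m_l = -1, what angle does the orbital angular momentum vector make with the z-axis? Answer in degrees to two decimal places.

|L|² = l(l+1)ℏ² = 6ℏ², so |L| = √6 ℏ.
L_z = m_l ℏ = −1ℏ.
cos θ = L_z/|L| = -1/√6, so θ ≈ 114.09°.

θ ≈ 114.09°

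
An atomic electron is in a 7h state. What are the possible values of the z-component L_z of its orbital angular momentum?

The 7h subshell has l = 5.
L_z = m_l ℏ with m_l ranging from −l to +l in integer steps.
For l = 5: m_l ∈ {-5, -4, -3, -2, -1, 0, 1, 2, 3, 4, 5}.

L_z ∈ {−5ℏ, −4ℏ, −3ℏ, −2ℏ, −ℏ, 0, ℏ, 2ℏ, 3ℏ, 4ℏ, 5ℏ}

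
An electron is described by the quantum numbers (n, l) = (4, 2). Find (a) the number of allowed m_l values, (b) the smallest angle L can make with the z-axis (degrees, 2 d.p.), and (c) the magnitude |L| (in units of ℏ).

5 values; θ_min ≈ 35.26°; |L| = √6 ℏ ≈ 2.449ℏ

There are 2l+1 = 5 values of m_l.
cos θ_min = 2/√6, so θ_min ≈ 35.26°.
|L| = ℏ√(2·3) = √6 ℏ ≈ 2.449ℏ.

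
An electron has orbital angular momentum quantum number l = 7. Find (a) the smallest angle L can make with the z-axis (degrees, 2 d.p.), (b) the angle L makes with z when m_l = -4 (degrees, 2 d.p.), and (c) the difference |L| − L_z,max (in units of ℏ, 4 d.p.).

θ_min ≈ 20.70°; θ(m_l=-4) ≈ 122.31°; |L|−L_z,max ≈ 0.4833ℏ

cos θ_min = 7/√56, so θ_min ≈ 20.70°.
For m_l = -4: cos θ = -4/√56, θ ≈ 122.31°.
|L| − L_z,max = (2√14 − 7)ℏ ≈ 0.4833ℏ.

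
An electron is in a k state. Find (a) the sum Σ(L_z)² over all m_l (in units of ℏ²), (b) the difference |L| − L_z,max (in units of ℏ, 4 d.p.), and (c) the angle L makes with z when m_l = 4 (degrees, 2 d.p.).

Σ(L_z)² = 280 ℏ²; |L|−L_z,max ≈ 0.4833ℏ; θ(m_l=4) ≈ 57.69°

A k state has l = 7.
Σ m_l² = 280, so Σ(L_z)² = 280 ℏ².
|L| − L_z,max = (2√14 − 7)ℏ ≈ 0.4833ℏ.
For m_l = 4: cos θ = 4/√56, θ ≈ 57.69°.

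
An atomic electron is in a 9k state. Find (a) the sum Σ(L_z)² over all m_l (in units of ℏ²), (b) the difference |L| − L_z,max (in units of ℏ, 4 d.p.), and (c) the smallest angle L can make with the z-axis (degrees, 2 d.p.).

Σ(L_z)² = 280 ℏ²; |L|−L_z,max ≈ 0.4833ℏ; θ_min ≈ 20.70°

The 9k subshell has l = 7.
Σ m_l² = 280, so Σ(L_z)² = 280 ℏ².
|L| − L_z,max = (2√14 − 7)ℏ ≈ 0.4833ℏ.
cos θ_min = 7/√56, so θ_min ≈ 20.70°.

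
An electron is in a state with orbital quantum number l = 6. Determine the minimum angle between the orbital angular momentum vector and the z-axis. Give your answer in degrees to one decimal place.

θ_min ≈ 22.2°

|L| = √(l(l+1)) ℏ = √42 ℏ.
The smallest angle corresponds to the largest L_z, i.e. m_l = l = 6, giving L_z = 6ℏ.
cos θ_min = 6/√42, so θ_min ≈ 22.2°.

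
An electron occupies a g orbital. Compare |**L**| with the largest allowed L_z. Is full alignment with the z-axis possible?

No: L_z,max = 4ℏ < |L| = 2√5 ℏ ≈ 4.472ℏ

G corresponds to l = 4.
|L| = 2√5 ℏ ≈ 4.4721ℏ, while L_z,max = lℏ = 4ℏ.
Since |L| > L_z,max, the vector can never point exactly along z; the closest it comes is θ_min = arccos(4/√20) ≈ 26.6°.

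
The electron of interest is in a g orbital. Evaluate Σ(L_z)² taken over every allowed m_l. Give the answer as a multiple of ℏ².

Σ(L_z)² = 60 ℏ²

For a g orbital, l = 4.
The allowed m_l values are -4, -3, -2, -1, 0, 1, 2, 3, 4.
Σ m_l² = 2·(1 + 4 + 9 + 16) = 60.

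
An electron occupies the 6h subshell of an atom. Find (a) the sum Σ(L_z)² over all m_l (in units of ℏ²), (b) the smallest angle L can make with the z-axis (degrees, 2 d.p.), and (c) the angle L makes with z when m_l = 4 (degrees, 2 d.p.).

The 6h subshell has l = 5.
Σ m_l² = 110, so Σ(L_z)² = 110 ℏ².
cos θ_min = 5/√30, so θ_min ≈ 24.09°.
For m_l = 4: cos θ = 4/√30, θ ≈ 43.09°.

Σ(L_z)² = 110 ℏ²; θ_min ≈ 24.09°; θ(m_l=4) ≈ 43.09°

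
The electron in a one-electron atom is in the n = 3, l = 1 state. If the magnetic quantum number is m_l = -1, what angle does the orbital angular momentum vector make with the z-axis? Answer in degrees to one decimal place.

|L| = ℏ√(l(l+1)) = √2 ℏ.
L_z = m_l ℏ = −1ℏ.
cos θ = L_z/|L| = -1/√2, so θ ≈ 135.0°.

θ ≈ 135.0°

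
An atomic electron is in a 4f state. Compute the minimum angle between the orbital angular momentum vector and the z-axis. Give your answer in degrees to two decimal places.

θ_min ≈ 30.00°

The 4f subshell has l = 3.
|L|² = l(l+1)ℏ² = 12ℏ², so |L| = 2√3 ℏ.
The smallest angle corresponds to the largest L_z, i.e. m_l = l = 3, giving L_z = 3ℏ.
cos θ_min = 3/√12, so θ_min ≈ 30.00°.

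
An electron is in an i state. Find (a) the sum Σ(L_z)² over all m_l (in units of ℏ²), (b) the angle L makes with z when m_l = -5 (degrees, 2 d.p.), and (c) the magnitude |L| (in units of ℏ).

Σ(L_z)² = 182 ℏ²; θ(m_l=-5) ≈ 140.49°; |L| = √42 ℏ ≈ 6.481ℏ

I corresponds to l = 6.
Σ m_l² = 182, so Σ(L_z)² = 182 ℏ².
For m_l = -5: cos θ = -5/√42, θ ≈ 140.49°.
|L| = ℏ√(6·7) = √42 ℏ ≈ 6.481ℏ.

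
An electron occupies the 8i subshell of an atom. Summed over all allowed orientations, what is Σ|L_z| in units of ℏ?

8i means n = 8, l = 6.
m_l ∈ {-6, -5, -4, -3, -2, -1, 0, 1, 2, 3, 4, 5, 6}.
Σ|m_l| = 2(1+2+…+6) = 42.

Σ|L_z| = 42 ℏ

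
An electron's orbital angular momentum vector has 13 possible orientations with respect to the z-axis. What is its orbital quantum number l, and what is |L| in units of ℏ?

2l + 1 = 13 ⇒ l = 6.
Then |L| = √(l(l+1)) ℏ = √42 ℏ.

l = 6, |L| = √42 ℏ ≈ 6.481ℏ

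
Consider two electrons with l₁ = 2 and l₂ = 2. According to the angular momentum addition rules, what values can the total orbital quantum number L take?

L = 0, 1, 2, 3, 4

Angular momentum addition gives L = |l₁ − l₂|, …, l₁ + l₂.
Allowed values: L = 0, 1, 2, 3, 4.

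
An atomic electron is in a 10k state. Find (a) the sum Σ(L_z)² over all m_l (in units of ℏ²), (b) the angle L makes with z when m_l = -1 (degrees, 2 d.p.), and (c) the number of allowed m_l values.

10k means n = 10, l = 7.
Σ m_l² = 280, so Σ(L_z)² = 280 ℏ².
For m_l = -1: cos θ = -1/√56, θ ≈ 97.68°.
There are 2l+1 = 15 values of m_l.

Σ(L_z)² = 280 ℏ²; θ(m_l=-1) ≈ 97.68°; 15 values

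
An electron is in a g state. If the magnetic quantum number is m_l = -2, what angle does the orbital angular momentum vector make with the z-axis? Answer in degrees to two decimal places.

A g state has l = 4.
|L| = ℏ√(l(l+1)) = 2√5 ℏ.
L_z = m_l ℏ = −2ℏ.
cos θ = L_z/|L| = -2/√20, so θ ≈ 116.57°.

θ ≈ 116.57°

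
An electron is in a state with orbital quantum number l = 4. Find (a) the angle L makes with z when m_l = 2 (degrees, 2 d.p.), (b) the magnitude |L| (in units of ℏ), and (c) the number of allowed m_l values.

For m_l = 2: cos θ = 2/√20, θ ≈ 63.43°.
|L| = ℏ√(4·5) = 2√5 ℏ ≈ 4.472ℏ.
There are 2l+1 = 9 values of m_l.

θ(m_l=2) ≈ 63.43°; |L| = 2√5 ℏ ≈ 4.472ℏ; 9 values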